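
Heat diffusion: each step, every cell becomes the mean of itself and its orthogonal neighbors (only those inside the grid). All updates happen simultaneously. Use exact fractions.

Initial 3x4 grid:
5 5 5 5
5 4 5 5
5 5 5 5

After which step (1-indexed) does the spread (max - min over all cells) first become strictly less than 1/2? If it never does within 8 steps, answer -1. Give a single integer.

Step 1: max=5, min=19/4, spread=1/4
  -> spread < 1/2 first at step 1
Step 2: max=5, min=477/100, spread=23/100
Step 3: max=1987/400, min=23189/4800, spread=131/960
Step 4: max=35609/7200, min=209449/43200, spread=841/8640
Step 5: max=7106627/1440000, min=83857949/17280000, spread=56863/691200
Step 6: max=63810457/12960000, min=756065659/155520000, spread=386393/6220800
Step 7: max=25499641187/5184000000, min=302646276869/62208000000, spread=26795339/497664000
Step 8: max=1528113850333/311040000000, min=18178584285871/3732480000000, spread=254051069/5971968000

Answer: 1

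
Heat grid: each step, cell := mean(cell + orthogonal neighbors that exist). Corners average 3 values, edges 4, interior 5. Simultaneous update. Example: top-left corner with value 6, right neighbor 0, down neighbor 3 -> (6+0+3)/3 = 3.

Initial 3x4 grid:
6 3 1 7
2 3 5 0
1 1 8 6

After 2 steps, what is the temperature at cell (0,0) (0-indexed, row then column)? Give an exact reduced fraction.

Answer: 119/36

Derivation:
Step 1: cell (0,0) = 11/3
Step 2: cell (0,0) = 119/36
Full grid after step 2:
  119/36 823/240 799/240 67/18
  27/10 157/50 197/50 457/120
  91/36 743/240 979/240 85/18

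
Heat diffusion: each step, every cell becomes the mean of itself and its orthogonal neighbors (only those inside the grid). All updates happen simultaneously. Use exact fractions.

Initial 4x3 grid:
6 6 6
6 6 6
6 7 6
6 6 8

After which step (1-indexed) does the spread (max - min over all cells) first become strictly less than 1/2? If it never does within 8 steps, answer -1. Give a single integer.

Step 1: max=27/4, min=6, spread=3/4
Step 2: max=121/18, min=6, spread=13/18
Step 3: max=7031/1080, min=2413/400, spread=5159/10800
  -> spread < 1/2 first at step 3
Step 4: max=839423/129600, min=43591/7200, spread=10957/25920
Step 5: max=49821787/7776000, min=658271/108000, spread=97051/311040
Step 6: max=2975965133/466560000, min=79217003/12960000, spread=4966121/18662400
Step 7: max=177665628247/27993600000, min=4772714677/777600000, spread=46783199/223948800
Step 8: max=10627506058373/1679616000000, min=287122703243/46656000000, spread=2328709933/13436928000

Answer: 3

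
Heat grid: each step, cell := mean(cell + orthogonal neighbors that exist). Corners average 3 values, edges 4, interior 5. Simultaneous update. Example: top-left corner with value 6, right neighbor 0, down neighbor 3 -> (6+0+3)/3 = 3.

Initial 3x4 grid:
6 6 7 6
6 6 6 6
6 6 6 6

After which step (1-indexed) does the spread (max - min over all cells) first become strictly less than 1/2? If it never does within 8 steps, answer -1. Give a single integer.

Answer: 1

Derivation:
Step 1: max=19/3, min=6, spread=1/3
  -> spread < 1/2 first at step 1
Step 2: max=751/120, min=6, spread=31/120
Step 3: max=6691/1080, min=6, spread=211/1080
Step 4: max=664897/108000, min=10847/1800, spread=14077/108000
Step 5: max=5972407/972000, min=651683/108000, spread=5363/48600
Step 6: max=178700809/29160000, min=362869/60000, spread=93859/1166400
Step 7: max=10707874481/1749600000, min=588536467/97200000, spread=4568723/69984000
Step 8: max=641636435629/104976000000, min=17677618889/2916000000, spread=8387449/167961600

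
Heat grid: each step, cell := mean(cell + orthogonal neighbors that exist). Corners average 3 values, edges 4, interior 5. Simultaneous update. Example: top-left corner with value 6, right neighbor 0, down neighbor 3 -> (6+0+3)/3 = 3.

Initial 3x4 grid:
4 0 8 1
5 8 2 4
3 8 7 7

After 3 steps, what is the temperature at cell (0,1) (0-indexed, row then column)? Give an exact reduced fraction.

Step 1: cell (0,1) = 5
Step 2: cell (0,1) = 307/80
Step 3: cell (0,1) = 10813/2400
Full grid after step 3:
  3037/720 10813/2400 29459/7200 9293/2160
  17827/3600 28607/6000 30437/6000 32639/7200
  5653/1080 20407/3600 1069/200 323/60

Answer: 10813/2400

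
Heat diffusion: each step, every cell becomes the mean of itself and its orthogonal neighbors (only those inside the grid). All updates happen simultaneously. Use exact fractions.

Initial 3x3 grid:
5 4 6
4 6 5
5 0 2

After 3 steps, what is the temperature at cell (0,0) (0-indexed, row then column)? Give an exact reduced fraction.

Answer: 9713/2160

Derivation:
Step 1: cell (0,0) = 13/3
Step 2: cell (0,0) = 175/36
Step 3: cell (0,0) = 9713/2160
Full grid after step 3:
  9713/2160 67921/14400 407/90
  15349/3600 24127/6000 60571/14400
  2611/720 52921/14400 473/135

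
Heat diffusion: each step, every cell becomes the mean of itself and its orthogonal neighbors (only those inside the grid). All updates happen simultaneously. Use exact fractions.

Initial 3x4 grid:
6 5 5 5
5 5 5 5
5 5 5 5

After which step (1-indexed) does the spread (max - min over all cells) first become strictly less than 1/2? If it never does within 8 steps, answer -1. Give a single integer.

Answer: 1

Derivation:
Step 1: max=16/3, min=5, spread=1/3
  -> spread < 1/2 first at step 1
Step 2: max=95/18, min=5, spread=5/18
Step 3: max=1121/216, min=5, spread=41/216
Step 4: max=133817/25920, min=5, spread=4217/25920
Step 5: max=7985149/1555200, min=36079/7200, spread=38417/311040
Step 6: max=477760211/93312000, min=722597/144000, spread=1903471/18662400
Step 7: max=28594589089/5598720000, min=21715759/4320000, spread=18038617/223948800
Step 8: max=1712884182851/335923200000, min=1956926759/388800000, spread=883978523/13436928000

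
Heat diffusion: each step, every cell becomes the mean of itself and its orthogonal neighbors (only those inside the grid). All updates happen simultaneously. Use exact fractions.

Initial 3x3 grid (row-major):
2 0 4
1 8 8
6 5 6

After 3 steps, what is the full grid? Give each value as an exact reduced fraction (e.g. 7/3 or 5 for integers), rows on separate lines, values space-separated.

Answer: 2293/720 9473/2400 22/5
6457/1600 13303/3000 38369/7200
1619/360 77113/14400 12179/2160

Derivation:
After step 1:
  1 7/2 4
  17/4 22/5 13/2
  4 25/4 19/3
After step 2:
  35/12 129/40 14/3
  273/80 249/50 637/120
  29/6 1259/240 229/36
After step 3:
  2293/720 9473/2400 22/5
  6457/1600 13303/3000 38369/7200
  1619/360 77113/14400 12179/2160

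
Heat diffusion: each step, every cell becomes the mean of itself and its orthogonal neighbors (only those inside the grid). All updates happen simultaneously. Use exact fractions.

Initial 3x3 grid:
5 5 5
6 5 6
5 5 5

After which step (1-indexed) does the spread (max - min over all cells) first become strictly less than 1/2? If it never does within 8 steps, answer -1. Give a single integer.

Step 1: max=27/5, min=5, spread=2/5
  -> spread < 1/2 first at step 1
Step 2: max=1279/240, min=259/50, spread=179/1200
Step 3: max=15823/3000, min=1172/225, spread=589/9000
Step 4: max=4541551/864000, min=941081/180000, spread=121811/4320000
Step 5: max=56691607/10800000, min=4241423/810000, spread=417901/32400000
Step 6: max=16314569359/3110400000, min=3395063129/648000000, spread=91331699/15552000000
Step 7: max=203882654263/38880000000, min=15283255007/2916000000, spread=317762509/116640000000
Step 8: max=58708206886831/11197440000000, min=12227932008761/2332800000000, spread=70666223891/55987200000000

Answer: 1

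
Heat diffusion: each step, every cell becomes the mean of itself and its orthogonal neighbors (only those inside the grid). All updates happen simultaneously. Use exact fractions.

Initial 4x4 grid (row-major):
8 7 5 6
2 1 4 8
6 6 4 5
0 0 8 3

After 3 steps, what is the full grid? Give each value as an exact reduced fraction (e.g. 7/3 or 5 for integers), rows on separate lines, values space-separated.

After step 1:
  17/3 21/4 11/2 19/3
  17/4 4 22/5 23/4
  7/2 17/5 27/5 5
  2 7/2 15/4 16/3
After step 2:
  91/18 245/48 1289/240 211/36
  209/48 213/50 501/100 1289/240
  263/80 99/25 439/100 1289/240
  3 253/80 1079/240 169/36
After step 3:
  1045/216 35623/7200 38423/7200 5977/1080
  30523/7200 13613/3000 14641/3000 38903/7200
  8761/2400 953/250 1742/375 35687/7200
  63/20 8771/2400 30137/7200 2621/540

Answer: 1045/216 35623/7200 38423/7200 5977/1080
30523/7200 13613/3000 14641/3000 38903/7200
8761/2400 953/250 1742/375 35687/7200
63/20 8771/2400 30137/7200 2621/540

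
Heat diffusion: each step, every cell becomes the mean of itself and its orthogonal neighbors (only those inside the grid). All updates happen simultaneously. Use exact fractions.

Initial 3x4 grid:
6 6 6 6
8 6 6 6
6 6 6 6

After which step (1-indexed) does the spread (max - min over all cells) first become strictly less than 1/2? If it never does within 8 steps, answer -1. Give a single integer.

Answer: 3

Derivation:
Step 1: max=20/3, min=6, spread=2/3
Step 2: max=787/120, min=6, spread=67/120
Step 3: max=6917/1080, min=6, spread=437/1080
  -> spread < 1/2 first at step 3
Step 4: max=2749531/432000, min=3009/500, spread=29951/86400
Step 5: max=24543821/3888000, min=20408/3375, spread=206761/777600
Step 6: max=9787395571/1555200000, min=16365671/2700000, spread=14430763/62208000
Step 7: max=584979741689/93312000000, min=1313652727/216000000, spread=139854109/746496000
Step 8: max=35014791890251/5598720000000, min=118491228977/19440000000, spread=7114543559/44789760000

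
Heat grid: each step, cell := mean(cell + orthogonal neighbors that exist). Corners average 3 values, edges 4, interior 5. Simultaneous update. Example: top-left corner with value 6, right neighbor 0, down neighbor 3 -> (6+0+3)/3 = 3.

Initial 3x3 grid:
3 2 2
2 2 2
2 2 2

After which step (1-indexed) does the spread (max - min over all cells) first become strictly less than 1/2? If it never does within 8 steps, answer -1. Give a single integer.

Step 1: max=7/3, min=2, spread=1/3
  -> spread < 1/2 first at step 1
Step 2: max=41/18, min=2, spread=5/18
Step 3: max=473/216, min=2, spread=41/216
Step 4: max=28051/12960, min=731/360, spread=347/2592
Step 5: max=1662137/777600, min=7357/3600, spread=2921/31104
Step 6: max=99140539/46656000, min=889483/432000, spread=24611/373248
Step 7: max=5917442033/2799360000, min=20096741/9720000, spread=207329/4478976
Step 8: max=353953152451/167961600000, min=1075601599/518400000, spread=1746635/53747712

Answer: 1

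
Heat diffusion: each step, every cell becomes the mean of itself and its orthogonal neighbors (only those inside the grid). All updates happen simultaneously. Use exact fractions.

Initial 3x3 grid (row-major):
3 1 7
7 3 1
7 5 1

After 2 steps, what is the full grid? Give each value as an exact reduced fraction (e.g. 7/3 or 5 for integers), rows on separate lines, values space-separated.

After step 1:
  11/3 7/2 3
  5 17/5 3
  19/3 4 7/3
After step 2:
  73/18 407/120 19/6
  23/5 189/50 44/15
  46/9 241/60 28/9

Answer: 73/18 407/120 19/6
23/5 189/50 44/15
46/9 241/60 28/9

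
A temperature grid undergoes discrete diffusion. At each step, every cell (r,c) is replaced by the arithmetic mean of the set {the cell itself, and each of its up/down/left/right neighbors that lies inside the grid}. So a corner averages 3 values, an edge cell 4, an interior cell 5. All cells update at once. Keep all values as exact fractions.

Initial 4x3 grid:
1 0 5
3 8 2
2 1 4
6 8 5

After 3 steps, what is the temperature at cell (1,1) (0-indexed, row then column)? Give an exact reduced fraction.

Answer: 19057/6000

Derivation:
Step 1: cell (1,1) = 14/5
Step 2: cell (1,1) = 383/100
Step 3: cell (1,1) = 19057/6000
Full grid after step 3:
  1427/540 22729/7200 6653/2160
  12037/3600 19057/6000 27149/7200
  6701/1800 8509/2000 28729/7200
  4933/1080 1783/400 10231/2160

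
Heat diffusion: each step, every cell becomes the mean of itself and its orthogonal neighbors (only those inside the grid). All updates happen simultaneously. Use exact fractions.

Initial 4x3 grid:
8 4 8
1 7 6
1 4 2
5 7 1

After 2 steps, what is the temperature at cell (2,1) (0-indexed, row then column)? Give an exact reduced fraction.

Step 1: cell (2,1) = 21/5
Step 2: cell (2,1) = 377/100
Full grid after step 2:
  46/9 1289/240 37/6
  59/15 507/100 97/20
  233/60 377/100 62/15
  34/9 967/240 65/18

Answer: 377/100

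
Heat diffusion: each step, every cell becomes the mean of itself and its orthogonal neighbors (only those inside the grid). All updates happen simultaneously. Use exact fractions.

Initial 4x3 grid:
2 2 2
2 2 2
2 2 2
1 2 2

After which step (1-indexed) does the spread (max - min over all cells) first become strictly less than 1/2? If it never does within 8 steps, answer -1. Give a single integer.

Answer: 1

Derivation:
Step 1: max=2, min=5/3, spread=1/3
  -> spread < 1/2 first at step 1
Step 2: max=2, min=31/18, spread=5/18
Step 3: max=2, min=391/216, spread=41/216
Step 4: max=2, min=47623/25920, spread=4217/25920
Step 5: max=14321/7200, min=2901251/1555200, spread=38417/311040
Step 6: max=285403/144000, min=175423789/93312000, spread=1903471/18662400
Step 7: max=8524241/4320000, min=10596450911/5598720000, spread=18038617/223948800
Step 8: max=764673241/388800000, min=638578217149/335923200000, spread=883978523/13436928000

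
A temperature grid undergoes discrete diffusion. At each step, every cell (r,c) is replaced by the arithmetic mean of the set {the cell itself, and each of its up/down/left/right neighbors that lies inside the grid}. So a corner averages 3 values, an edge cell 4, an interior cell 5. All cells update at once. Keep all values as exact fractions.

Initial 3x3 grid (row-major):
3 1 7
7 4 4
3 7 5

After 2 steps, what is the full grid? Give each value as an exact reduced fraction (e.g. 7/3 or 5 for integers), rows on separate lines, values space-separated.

Answer: 35/9 961/240 17/4
1091/240 447/100 71/15
44/9 407/80 181/36

Derivation:
After step 1:
  11/3 15/4 4
  17/4 23/5 5
  17/3 19/4 16/3
After step 2:
  35/9 961/240 17/4
  1091/240 447/100 71/15
  44/9 407/80 181/36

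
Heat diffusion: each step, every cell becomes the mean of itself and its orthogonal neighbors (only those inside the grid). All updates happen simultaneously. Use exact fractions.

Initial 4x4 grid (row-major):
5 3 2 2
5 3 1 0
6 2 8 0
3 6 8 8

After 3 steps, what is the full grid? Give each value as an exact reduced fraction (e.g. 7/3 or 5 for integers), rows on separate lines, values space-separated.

Answer: 503/135 23891/7200 16619/7200 1067/540
29681/7200 2593/750 4601/1500 17069/7200
10387/2400 1133/250 5981/1500 28661/7200
89/18 11737/2400 38051/7200 2597/540

Derivation:
After step 1:
  13/3 13/4 2 4/3
  19/4 14/5 14/5 3/4
  4 5 19/5 4
  5 19/4 15/2 16/3
After step 2:
  37/9 743/240 563/240 49/36
  953/240 93/25 243/100 533/240
  75/16 407/100 231/50 833/240
  55/12 89/16 1283/240 101/18
After step 3:
  503/135 23891/7200 16619/7200 1067/540
  29681/7200 2593/750 4601/1500 17069/7200
  10387/2400 1133/250 5981/1500 28661/7200
  89/18 11737/2400 38051/7200 2597/540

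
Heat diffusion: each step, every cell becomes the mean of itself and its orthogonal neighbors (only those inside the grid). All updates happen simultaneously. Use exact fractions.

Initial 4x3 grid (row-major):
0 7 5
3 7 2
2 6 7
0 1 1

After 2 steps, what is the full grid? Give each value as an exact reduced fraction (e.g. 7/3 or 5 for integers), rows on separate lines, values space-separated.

After step 1:
  10/3 19/4 14/3
  3 5 21/4
  11/4 23/5 4
  1 2 3
After step 2:
  133/36 71/16 44/9
  169/48 113/25 227/48
  227/80 367/100 337/80
  23/12 53/20 3

Answer: 133/36 71/16 44/9
169/48 113/25 227/48
227/80 367/100 337/80
23/12 53/20 3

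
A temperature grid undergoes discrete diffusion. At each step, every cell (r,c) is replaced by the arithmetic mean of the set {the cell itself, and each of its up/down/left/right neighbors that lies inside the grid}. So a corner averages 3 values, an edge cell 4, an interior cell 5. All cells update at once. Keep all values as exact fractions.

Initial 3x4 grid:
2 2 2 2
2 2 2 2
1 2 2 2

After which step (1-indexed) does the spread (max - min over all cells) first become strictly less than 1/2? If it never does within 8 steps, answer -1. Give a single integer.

Step 1: max=2, min=5/3, spread=1/3
  -> spread < 1/2 first at step 1
Step 2: max=2, min=31/18, spread=5/18
Step 3: max=2, min=391/216, spread=41/216
Step 4: max=2, min=47623/25920, spread=4217/25920
Step 5: max=14321/7200, min=2901251/1555200, spread=38417/311040
Step 6: max=285403/144000, min=175423789/93312000, spread=1903471/18662400
Step 7: max=8524241/4320000, min=10596450911/5598720000, spread=18038617/223948800
Step 8: max=764673241/388800000, min=638578217149/335923200000, spread=883978523/13436928000

Answer: 1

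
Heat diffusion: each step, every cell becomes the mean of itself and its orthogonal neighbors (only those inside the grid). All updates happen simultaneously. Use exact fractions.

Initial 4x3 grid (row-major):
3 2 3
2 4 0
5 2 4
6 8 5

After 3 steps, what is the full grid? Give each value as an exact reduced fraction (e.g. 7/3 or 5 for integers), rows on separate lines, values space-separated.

Answer: 1165/432 3251/1200 505/216
24401/7200 5711/2000 668/225
29201/7200 2079/500 13013/3600
5443/1080 22559/4800 10051/2160

Derivation:
After step 1:
  7/3 3 5/3
  7/2 2 11/4
  15/4 23/5 11/4
  19/3 21/4 17/3
After step 2:
  53/18 9/4 89/36
  139/48 317/100 55/24
  1091/240 367/100 473/120
  46/9 437/80 41/9
After step 3:
  1165/432 3251/1200 505/216
  24401/7200 5711/2000 668/225
  29201/7200 2079/500 13013/3600
  5443/1080 22559/4800 10051/2160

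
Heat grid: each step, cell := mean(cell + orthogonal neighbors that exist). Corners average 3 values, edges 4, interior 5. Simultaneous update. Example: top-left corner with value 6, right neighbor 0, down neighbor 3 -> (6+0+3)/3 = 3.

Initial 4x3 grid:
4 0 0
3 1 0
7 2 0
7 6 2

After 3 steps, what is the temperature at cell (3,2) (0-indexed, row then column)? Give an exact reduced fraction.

Step 1: cell (3,2) = 8/3
Step 2: cell (3,2) = 95/36
Step 3: cell (3,2) = 3101/1080
Full grid after step 3:
  4787/2160 21853/14400 277/360
  10777/3600 722/375 2893/2400
  3533/900 4613/1500 14239/7200
  10087/2160 53773/14400 3101/1080

Answer: 3101/1080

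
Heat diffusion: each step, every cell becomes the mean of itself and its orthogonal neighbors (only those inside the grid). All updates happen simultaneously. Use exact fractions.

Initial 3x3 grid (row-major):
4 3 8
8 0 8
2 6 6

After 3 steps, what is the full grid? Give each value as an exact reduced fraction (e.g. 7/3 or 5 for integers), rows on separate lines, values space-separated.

After step 1:
  5 15/4 19/3
  7/2 5 11/2
  16/3 7/2 20/3
After step 2:
  49/12 241/48 187/36
  113/24 17/4 47/8
  37/9 41/8 47/9
After step 3:
  221/48 2671/576 2317/432
  1235/288 1199/240 493/96
  251/54 449/96 146/27

Answer: 221/48 2671/576 2317/432
1235/288 1199/240 493/96
251/54 449/96 146/27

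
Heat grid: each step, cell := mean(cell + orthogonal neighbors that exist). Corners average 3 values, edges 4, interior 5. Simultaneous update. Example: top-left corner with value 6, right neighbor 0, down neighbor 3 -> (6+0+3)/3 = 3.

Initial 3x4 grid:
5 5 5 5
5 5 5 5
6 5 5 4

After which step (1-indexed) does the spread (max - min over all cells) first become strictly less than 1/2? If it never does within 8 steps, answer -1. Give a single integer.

Answer: 3

Derivation:
Step 1: max=16/3, min=14/3, spread=2/3
Step 2: max=95/18, min=85/18, spread=5/9
Step 3: max=2233/432, min=2087/432, spread=73/216
  -> spread < 1/2 first at step 3
Step 4: max=133187/25920, min=126013/25920, spread=3587/12960
Step 5: max=1586597/311040, min=1523803/311040, spread=31397/155520
Step 6: max=94866271/18662400, min=91757729/18662400, spread=1554271/9331200
Step 7: max=7566262493/1492992000, min=7363657507/1492992000, spread=101302493/746496000
Step 8: max=90575587739/17915904000, min=88583452261/17915904000, spread=996067739/8957952000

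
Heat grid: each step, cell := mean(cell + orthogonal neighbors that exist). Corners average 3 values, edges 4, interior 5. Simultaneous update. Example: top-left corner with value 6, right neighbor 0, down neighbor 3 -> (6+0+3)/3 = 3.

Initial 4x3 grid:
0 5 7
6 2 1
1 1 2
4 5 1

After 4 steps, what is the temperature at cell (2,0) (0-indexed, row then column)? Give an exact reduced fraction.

Step 1: cell (2,0) = 3
Step 2: cell (2,0) = 647/240
Step 3: cell (2,0) = 20057/7200
Step 4: cell (2,0) = 599159/216000
Full grid after step 4:
  101951/32400 51449/16000 25819/8100
  641539/216000 58483/20000 630539/216000
  599159/216000 107091/40000 559159/216000
  354799/129600 250289/96000 323099/129600

Answer: 599159/216000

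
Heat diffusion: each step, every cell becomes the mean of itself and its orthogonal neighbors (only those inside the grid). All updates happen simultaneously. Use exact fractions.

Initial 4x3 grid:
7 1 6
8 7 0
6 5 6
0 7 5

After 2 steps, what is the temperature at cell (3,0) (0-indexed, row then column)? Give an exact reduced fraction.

Answer: 40/9

Derivation:
Step 1: cell (3,0) = 13/3
Step 2: cell (3,0) = 40/9
Full grid after step 2:
  211/36 1027/240 37/9
  1277/240 137/25 917/240
  1337/240 117/25 419/80
  40/9 1247/240 19/4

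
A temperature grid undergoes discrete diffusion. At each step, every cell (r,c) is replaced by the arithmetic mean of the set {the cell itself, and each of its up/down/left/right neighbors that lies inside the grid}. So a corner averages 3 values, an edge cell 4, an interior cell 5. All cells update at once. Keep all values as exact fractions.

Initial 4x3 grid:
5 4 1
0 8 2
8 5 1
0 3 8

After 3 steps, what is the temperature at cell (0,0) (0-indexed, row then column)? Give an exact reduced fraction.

Step 1: cell (0,0) = 3
Step 2: cell (0,0) = 17/4
Step 3: cell (0,0) = 689/180
Full grid after step 3:
  689/180 27443/7200 3589/1080
  5003/1200 5651/1500 1673/450
  14189/3600 12467/3000 1147/300
  871/216 7117/1800 73/18

Answer: 689/180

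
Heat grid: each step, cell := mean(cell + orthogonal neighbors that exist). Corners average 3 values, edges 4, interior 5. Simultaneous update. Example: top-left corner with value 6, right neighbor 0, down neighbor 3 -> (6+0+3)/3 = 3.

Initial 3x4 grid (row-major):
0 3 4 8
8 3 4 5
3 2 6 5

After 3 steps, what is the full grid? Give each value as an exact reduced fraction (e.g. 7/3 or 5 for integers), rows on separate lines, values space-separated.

Answer: 1559/432 26749/7200 32299/7200 10699/2160
2891/800 3957/1000 4417/1000 12083/2400
1681/432 28349/7200 32399/7200 10529/2160

Derivation:
After step 1:
  11/3 5/2 19/4 17/3
  7/2 4 22/5 11/2
  13/3 7/2 17/4 16/3
After step 2:
  29/9 179/48 1039/240 191/36
  31/8 179/50 229/50 209/40
  34/9 193/48 1049/240 181/36
After step 3:
  1559/432 26749/7200 32299/7200 10699/2160
  2891/800 3957/1000 4417/1000 12083/2400
  1681/432 28349/7200 32399/7200 10529/2160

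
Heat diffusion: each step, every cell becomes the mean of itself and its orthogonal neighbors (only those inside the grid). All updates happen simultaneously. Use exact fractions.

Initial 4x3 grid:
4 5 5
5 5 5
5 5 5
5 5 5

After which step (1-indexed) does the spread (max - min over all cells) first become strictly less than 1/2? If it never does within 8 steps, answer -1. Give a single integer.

Answer: 1

Derivation:
Step 1: max=5, min=14/3, spread=1/3
  -> spread < 1/2 first at step 1
Step 2: max=5, min=85/18, spread=5/18
Step 3: max=5, min=1039/216, spread=41/216
Step 4: max=5, min=125383/25920, spread=4217/25920
Step 5: max=35921/7200, min=7566851/1555200, spread=38417/311040
Step 6: max=717403/144000, min=455359789/93312000, spread=1903471/18662400
Step 7: max=21484241/4320000, min=27392610911/5598720000, spread=18038617/223948800
Step 8: max=1931073241/388800000, min=1646347817149/335923200000, spread=883978523/13436928000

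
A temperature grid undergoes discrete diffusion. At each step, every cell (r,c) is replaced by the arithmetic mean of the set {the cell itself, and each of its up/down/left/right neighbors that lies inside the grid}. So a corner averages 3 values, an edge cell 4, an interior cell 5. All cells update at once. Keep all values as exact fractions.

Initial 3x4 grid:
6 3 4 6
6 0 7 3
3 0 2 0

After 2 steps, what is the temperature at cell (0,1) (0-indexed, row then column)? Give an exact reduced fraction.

Step 1: cell (0,1) = 13/4
Step 2: cell (0,1) = 329/80
Full grid after step 2:
  4 329/80 947/240 40/9
  299/80 293/100 353/100 33/10
  8/3 97/40 251/120 95/36

Answer: 329/80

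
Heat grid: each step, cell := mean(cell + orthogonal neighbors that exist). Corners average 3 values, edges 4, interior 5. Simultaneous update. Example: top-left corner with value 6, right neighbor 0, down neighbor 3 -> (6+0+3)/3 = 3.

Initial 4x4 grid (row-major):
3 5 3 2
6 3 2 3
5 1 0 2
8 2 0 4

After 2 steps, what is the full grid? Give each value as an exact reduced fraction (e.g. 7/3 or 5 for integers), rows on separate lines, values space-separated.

Answer: 149/36 437/120 341/120 95/36
1039/240 311/100 237/100 281/120
329/80 287/100 183/100 15/8
17/4 229/80 29/16 23/12

Derivation:
After step 1:
  14/3 7/2 3 8/3
  17/4 17/5 11/5 9/4
  5 11/5 1 9/4
  5 11/4 3/2 2
After step 2:
  149/36 437/120 341/120 95/36
  1039/240 311/100 237/100 281/120
  329/80 287/100 183/100 15/8
  17/4 229/80 29/16 23/12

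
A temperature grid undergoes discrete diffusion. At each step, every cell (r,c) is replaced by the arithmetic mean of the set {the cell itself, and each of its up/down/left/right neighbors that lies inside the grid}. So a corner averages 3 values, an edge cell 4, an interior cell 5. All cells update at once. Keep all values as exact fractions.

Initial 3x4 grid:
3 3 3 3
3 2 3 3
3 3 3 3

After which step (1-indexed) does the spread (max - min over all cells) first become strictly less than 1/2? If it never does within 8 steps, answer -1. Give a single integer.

Step 1: max=3, min=11/4, spread=1/4
  -> spread < 1/2 first at step 1
Step 2: max=3, min=277/100, spread=23/100
Step 3: max=1187/400, min=13589/4800, spread=131/960
Step 4: max=21209/7200, min=123049/43200, spread=841/8640
Step 5: max=4226627/1440000, min=49297949/17280000, spread=56863/691200
Step 6: max=37890457/12960000, min=445025659/155520000, spread=386393/6220800
Step 7: max=15131641187/5184000000, min=178230276869/62208000000, spread=26795339/497664000
Step 8: max=906033850333/311040000000, min=10713624285871/3732480000000, spread=254051069/5971968000

Answer: 1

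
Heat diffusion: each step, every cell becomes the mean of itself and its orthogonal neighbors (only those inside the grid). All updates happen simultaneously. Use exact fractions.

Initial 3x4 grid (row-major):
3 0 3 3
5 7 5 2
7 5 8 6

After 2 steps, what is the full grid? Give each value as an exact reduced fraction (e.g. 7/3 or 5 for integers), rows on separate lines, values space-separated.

After step 1:
  8/3 13/4 11/4 8/3
  11/2 22/5 5 4
  17/3 27/4 6 16/3
After step 2:
  137/36 49/15 41/12 113/36
  547/120 249/50 443/100 17/4
  215/36 1369/240 277/48 46/9

Answer: 137/36 49/15 41/12 113/36
547/120 249/50 443/100 17/4
215/36 1369/240 277/48 46/9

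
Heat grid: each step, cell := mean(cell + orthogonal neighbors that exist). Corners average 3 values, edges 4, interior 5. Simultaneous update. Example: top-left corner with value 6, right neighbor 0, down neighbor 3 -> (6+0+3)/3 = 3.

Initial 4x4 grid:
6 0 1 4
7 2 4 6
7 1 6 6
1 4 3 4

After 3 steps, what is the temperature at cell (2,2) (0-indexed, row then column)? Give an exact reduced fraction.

Step 1: cell (2,2) = 4
Step 2: cell (2,2) = 431/100
Step 3: cell (2,2) = 1478/375
Full grid after step 3:
  1997/540 6119/1800 5899/1800 1001/270
  913/225 1063/300 571/150 923/225
  96/25 1939/500 1478/375 1024/225
  137/36 177/50 919/225 118/27

Answer: 1478/375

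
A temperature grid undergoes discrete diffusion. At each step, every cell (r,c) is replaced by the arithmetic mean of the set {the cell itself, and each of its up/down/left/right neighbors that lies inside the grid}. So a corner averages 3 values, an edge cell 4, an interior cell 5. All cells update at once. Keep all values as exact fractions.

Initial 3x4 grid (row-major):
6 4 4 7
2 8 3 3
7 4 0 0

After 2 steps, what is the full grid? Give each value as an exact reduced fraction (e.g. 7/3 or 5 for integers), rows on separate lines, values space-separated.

Answer: 61/12 91/20 137/30 149/36
1097/240 119/25 173/50 751/240
89/18 451/120 111/40 2

Derivation:
After step 1:
  4 11/2 9/2 14/3
  23/4 21/5 18/5 13/4
  13/3 19/4 7/4 1
After step 2:
  61/12 91/20 137/30 149/36
  1097/240 119/25 173/50 751/240
  89/18 451/120 111/40 2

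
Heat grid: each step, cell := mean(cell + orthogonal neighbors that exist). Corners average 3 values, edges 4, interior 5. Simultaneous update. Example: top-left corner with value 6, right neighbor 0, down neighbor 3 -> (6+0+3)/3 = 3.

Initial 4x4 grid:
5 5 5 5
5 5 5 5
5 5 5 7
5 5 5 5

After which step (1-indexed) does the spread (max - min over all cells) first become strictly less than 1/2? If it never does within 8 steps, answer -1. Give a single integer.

Step 1: max=17/3, min=5, spread=2/3
Step 2: max=331/60, min=5, spread=31/60
Step 3: max=2911/540, min=5, spread=211/540
  -> spread < 1/2 first at step 3
Step 4: max=286843/54000, min=5, spread=16843/54000
Step 5: max=2568643/486000, min=22579/4500, spread=130111/486000
Step 6: max=76542367/14580000, min=1357159/270000, spread=3255781/14580000
Step 7: max=2287353691/437400000, min=1361107/270000, spread=82360351/437400000
Step 8: max=68361316891/13122000000, min=245506441/48600000, spread=2074577821/13122000000

Answer: 3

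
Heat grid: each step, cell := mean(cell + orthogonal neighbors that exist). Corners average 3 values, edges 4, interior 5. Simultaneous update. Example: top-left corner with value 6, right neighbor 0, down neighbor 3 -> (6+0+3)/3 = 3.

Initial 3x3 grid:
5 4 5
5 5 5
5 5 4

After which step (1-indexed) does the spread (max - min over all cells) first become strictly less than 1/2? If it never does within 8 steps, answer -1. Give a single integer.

Answer: 1

Derivation:
Step 1: max=5, min=14/3, spread=1/3
  -> spread < 1/2 first at step 1
Step 2: max=59/12, min=1133/240, spread=47/240
Step 3: max=389/80, min=5099/1080, spread=61/432
Step 4: max=209167/43200, min=307363/64800, spread=511/5184
Step 5: max=12500149/2592000, min=18480911/3888000, spread=4309/62208
Step 6: max=249501901/51840000, min=1111416367/233280000, spread=36295/746496
Step 7: max=44835150941/9331200000, min=66774956099/13996800000, spread=305773/8957952
Step 8: max=2687378070527/559872000000, min=4010942488603/839808000000, spread=2575951/107495424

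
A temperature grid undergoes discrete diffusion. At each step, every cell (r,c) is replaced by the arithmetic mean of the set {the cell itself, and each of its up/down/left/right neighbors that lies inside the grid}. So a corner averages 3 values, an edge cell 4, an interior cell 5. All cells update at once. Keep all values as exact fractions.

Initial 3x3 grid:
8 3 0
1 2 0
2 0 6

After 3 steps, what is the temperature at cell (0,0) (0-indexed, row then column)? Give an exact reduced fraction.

Step 1: cell (0,0) = 4
Step 2: cell (0,0) = 7/2
Step 3: cell (0,0) = 329/120
Full grid after step 3:
  329/120 12463/4800 1439/720
  4221/1600 1039/500 103/50
  503/240 5119/2400 647/360

Answer: 329/120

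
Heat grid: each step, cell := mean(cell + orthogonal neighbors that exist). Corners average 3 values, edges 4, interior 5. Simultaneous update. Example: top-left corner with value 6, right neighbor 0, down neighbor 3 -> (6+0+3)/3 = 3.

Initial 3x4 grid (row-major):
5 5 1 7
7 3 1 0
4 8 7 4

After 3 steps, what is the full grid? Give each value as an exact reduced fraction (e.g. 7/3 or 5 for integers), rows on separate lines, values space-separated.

Answer: 10363/2160 14591/3600 12761/3600 1621/540
23693/4800 9237/2000 10813/3000 766/225
11753/2160 17341/3600 15461/3600 3947/1080

Derivation:
After step 1:
  17/3 7/2 7/2 8/3
  19/4 24/5 12/5 3
  19/3 11/2 5 11/3
After step 2:
  167/36 131/30 181/60 55/18
  431/80 419/100 187/50 44/15
  199/36 649/120 497/120 35/9
After step 3:
  10363/2160 14591/3600 12761/3600 1621/540
  23693/4800 9237/2000 10813/3000 766/225
  11753/2160 17341/3600 15461/3600 3947/1080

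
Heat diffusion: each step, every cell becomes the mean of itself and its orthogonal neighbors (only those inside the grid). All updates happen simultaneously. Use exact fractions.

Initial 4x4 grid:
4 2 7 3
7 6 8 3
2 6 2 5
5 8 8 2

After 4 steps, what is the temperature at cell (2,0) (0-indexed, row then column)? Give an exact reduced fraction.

Step 1: cell (2,0) = 5
Step 2: cell (2,0) = 391/80
Step 3: cell (2,0) = 12643/2400
Step 4: cell (2,0) = 74093/14400
Full grid after step 4:
  157669/32400 214423/43200 1041179/216000 154459/32400
  218047/43200 448843/90000 448693/90000 1010879/216000
  74093/14400 31627/6000 148421/30000 13909/2880
  58009/10800 75673/14400 74353/14400 51883/10800

Answer: 74093/14400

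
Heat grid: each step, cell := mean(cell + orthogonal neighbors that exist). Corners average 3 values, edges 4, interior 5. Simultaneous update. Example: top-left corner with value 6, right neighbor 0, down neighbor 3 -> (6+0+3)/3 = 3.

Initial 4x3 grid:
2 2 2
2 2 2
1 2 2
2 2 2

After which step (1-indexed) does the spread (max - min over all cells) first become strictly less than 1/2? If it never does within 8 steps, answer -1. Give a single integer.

Answer: 1

Derivation:
Step 1: max=2, min=5/3, spread=1/3
  -> spread < 1/2 first at step 1
Step 2: max=2, min=209/120, spread=31/120
Step 3: max=2, min=1949/1080, spread=211/1080
Step 4: max=3553/1800, min=199103/108000, spread=14077/108000
Step 5: max=212317/108000, min=1803593/972000, spread=5363/48600
Step 6: max=117131/60000, min=54579191/29160000, spread=93859/1166400
Step 7: max=189063533/97200000, min=3288925519/1749600000, spread=4568723/69984000
Step 8: max=5650381111/2916000000, min=198171564371/104976000000, spread=8387449/167961600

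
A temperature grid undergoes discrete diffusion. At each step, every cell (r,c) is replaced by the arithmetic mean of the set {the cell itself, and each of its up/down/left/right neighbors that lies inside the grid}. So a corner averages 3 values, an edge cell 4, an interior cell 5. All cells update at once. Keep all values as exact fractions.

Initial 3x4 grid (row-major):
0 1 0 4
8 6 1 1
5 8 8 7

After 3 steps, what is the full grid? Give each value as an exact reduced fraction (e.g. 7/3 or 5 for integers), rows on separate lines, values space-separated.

After step 1:
  3 7/4 3/2 5/3
  19/4 24/5 16/5 13/4
  7 27/4 6 16/3
After step 2:
  19/6 221/80 487/240 77/36
  391/80 17/4 15/4 269/80
  37/6 491/80 1277/240 175/36
After step 3:
  649/180 293/96 769/288 2711/1080
  4433/960 1743/400 1497/400 1129/320
  2063/360 175/32 1445/288 1219/270

Answer: 649/180 293/96 769/288 2711/1080
4433/960 1743/400 1497/400 1129/320
2063/360 175/32 1445/288 1219/270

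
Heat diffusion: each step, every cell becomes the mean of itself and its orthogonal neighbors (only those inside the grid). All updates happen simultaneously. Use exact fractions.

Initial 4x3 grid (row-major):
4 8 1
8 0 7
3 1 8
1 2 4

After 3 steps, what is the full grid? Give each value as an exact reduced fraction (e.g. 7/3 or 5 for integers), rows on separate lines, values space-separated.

Answer: 10213/2160 6993/1600 10073/2160
7129/1800 8681/2000 15133/3600
2033/600 5167/1500 14723/3600
247/90 2867/900 1957/540

Derivation:
After step 1:
  20/3 13/4 16/3
  15/4 24/5 4
  13/4 14/5 5
  2 2 14/3
After step 2:
  41/9 401/80 151/36
  277/60 93/25 287/60
  59/20 357/100 247/60
  29/12 43/15 35/9
After step 3:
  10213/2160 6993/1600 10073/2160
  7129/1800 8681/2000 15133/3600
  2033/600 5167/1500 14723/3600
  247/90 2867/900 1957/540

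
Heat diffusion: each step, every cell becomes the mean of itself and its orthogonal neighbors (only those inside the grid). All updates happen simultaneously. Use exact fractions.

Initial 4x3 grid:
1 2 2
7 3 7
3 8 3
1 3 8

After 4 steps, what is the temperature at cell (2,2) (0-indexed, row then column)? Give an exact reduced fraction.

Step 1: cell (2,2) = 13/2
Step 2: cell (2,2) = 227/48
Step 3: cell (2,2) = 36139/7200
Step 4: cell (2,2) = 976273/216000
Full grid after step 4:
  228779/64800 68009/18000 244429/64800
  853613/216000 58967/15000 933613/216000
  866273/216000 67417/15000 976273/216000
  276269/64800 9833/2250 310219/64800

Answer: 976273/216000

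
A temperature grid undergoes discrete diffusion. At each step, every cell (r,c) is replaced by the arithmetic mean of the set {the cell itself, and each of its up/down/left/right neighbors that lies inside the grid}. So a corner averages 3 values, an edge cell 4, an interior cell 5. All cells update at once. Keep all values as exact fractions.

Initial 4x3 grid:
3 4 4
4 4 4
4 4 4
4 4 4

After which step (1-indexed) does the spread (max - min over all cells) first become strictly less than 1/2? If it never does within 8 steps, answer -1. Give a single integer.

Answer: 1

Derivation:
Step 1: max=4, min=11/3, spread=1/3
  -> spread < 1/2 first at step 1
Step 2: max=4, min=67/18, spread=5/18
Step 3: max=4, min=823/216, spread=41/216
Step 4: max=4, min=99463/25920, spread=4217/25920
Step 5: max=28721/7200, min=6011651/1555200, spread=38417/311040
Step 6: max=573403/144000, min=362047789/93312000, spread=1903471/18662400
Step 7: max=17164241/4320000, min=21793890911/5598720000, spread=18038617/223948800
Step 8: max=1542273241/388800000, min=1310424617149/335923200000, spread=883978523/13436928000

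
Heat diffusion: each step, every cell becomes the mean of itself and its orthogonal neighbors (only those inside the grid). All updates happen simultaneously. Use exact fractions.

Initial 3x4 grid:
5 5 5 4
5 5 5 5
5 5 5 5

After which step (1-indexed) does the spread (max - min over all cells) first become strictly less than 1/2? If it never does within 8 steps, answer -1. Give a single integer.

Answer: 1

Derivation:
Step 1: max=5, min=14/3, spread=1/3
  -> spread < 1/2 first at step 1
Step 2: max=5, min=85/18, spread=5/18
Step 3: max=5, min=1039/216, spread=41/216
Step 4: max=5, min=125383/25920, spread=4217/25920
Step 5: max=35921/7200, min=7566851/1555200, spread=38417/311040
Step 6: max=717403/144000, min=455359789/93312000, spread=1903471/18662400
Step 7: max=21484241/4320000, min=27392610911/5598720000, spread=18038617/223948800
Step 8: max=1931073241/388800000, min=1646347817149/335923200000, spread=883978523/13436928000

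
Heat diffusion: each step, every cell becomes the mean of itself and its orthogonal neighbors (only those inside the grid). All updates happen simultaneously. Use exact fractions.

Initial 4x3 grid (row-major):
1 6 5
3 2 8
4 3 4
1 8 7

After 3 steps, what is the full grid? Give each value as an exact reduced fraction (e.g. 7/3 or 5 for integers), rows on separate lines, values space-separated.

Answer: 7739/2160 29221/7200 10439/2160
24611/7200 3161/750 34511/7200
26921/7200 26083/6000 36521/7200
2213/540 67307/14400 2813/540

Derivation:
After step 1:
  10/3 7/2 19/3
  5/2 22/5 19/4
  11/4 21/5 11/2
  13/3 19/4 19/3
After step 2:
  28/9 527/120 175/36
  779/240 387/100 1259/240
  827/240 108/25 1247/240
  71/18 1177/240 199/36
After step 3:
  7739/2160 29221/7200 10439/2160
  24611/7200 3161/750 34511/7200
  26921/7200 26083/6000 36521/7200
  2213/540 67307/14400 2813/540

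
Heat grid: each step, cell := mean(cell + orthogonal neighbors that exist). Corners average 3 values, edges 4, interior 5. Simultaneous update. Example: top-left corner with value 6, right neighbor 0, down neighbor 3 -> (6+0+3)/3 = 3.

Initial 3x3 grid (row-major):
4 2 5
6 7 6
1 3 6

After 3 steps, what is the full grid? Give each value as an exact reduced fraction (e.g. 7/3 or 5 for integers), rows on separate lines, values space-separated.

After step 1:
  4 9/2 13/3
  9/2 24/5 6
  10/3 17/4 5
After step 2:
  13/3 529/120 89/18
  499/120 481/100 151/30
  145/36 1043/240 61/12
After step 3:
  43/10 33293/7200 5179/1080
  31193/7200 27307/6000 4471/900
  9023/2160 65761/14400 1157/240

Answer: 43/10 33293/7200 5179/1080
31193/7200 27307/6000 4471/900
9023/2160 65761/14400 1157/240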